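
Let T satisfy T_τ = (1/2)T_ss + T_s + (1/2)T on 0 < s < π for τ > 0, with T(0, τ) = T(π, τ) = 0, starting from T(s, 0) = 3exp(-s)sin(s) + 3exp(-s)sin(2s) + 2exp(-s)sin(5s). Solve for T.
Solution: Substitute T = exp(-s)u, i.e. u = exp(s)T.
By the product rule, T_s = exp(-s)(u_s - u), T_ss = exp(-s)(u_ss - 2u_s + u), T_τ = exp(-s)u_τ.
Substituting into the PDE and dividing by exp(-s): u_τ = (1/2)(u_ss - 2u_s + u) + (u_s - u) + (1/2)u.
The lower-order terms cancel, leaving the standard heat equation u_τ = (1/2)u_ss.
Initial data for u: u(s,0) = exp(s)T(s,0) = 3sin(s) + 3sin(2s) + 2sin(5s). The boundary conditions carry over: u(0,τ) = u(π,τ) = 0.
Solve for u:
  Using separation of variables u = X(s)G(τ):
  Eigenfunctions: sin(ns), n = 1, 2, 3, ...
  General solution: u(s, τ) = Σ c_n sin(ns) exp(-n² τ/2)
  Matching u(s,0) = 3sin(s) + 3sin(2s) + 2sin(5s) term by term: c_1=3, c_2=3, c_5=2.
Hence u(s,τ) = 3exp(-2τ)sin(2s) + 3exp(-τ/2)sin(s) + 2exp(-25τ/2)sin(5s).
Transform back: T(s,τ) = exp(-s)u(s,τ).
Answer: T(s, τ) = 3exp(-s)exp(-2τ)sin(2s) + 3exp(-s)exp(-τ/2)sin(s) + 2exp(-s)exp(-25τ/2)sin(5s)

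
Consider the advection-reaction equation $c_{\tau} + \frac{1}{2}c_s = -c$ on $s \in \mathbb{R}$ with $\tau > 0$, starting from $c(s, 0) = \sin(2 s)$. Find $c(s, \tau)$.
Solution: Substitute $c = e^{-\tau}u$, i.e. $u = e^{\tau}c$.
By the product rule, $c_{\tau} = e^{-\tau}(u_{\tau} - u)$, $c_s = e^{-\tau}u_s$.
Substituting into the PDE and dividing by $e^{-\tau}$: $u_{\tau} - u + \frac{1}{2}u_s = -u$.
The lower-order terms cancel, leaving the standard advection equation $u_{\tau} + \frac{1}{2}u_s = 0$.
Initial data for $u$: $u(s,0) = c(s,0) = \sin(2 s)$.
Solve for $u$:
  By method of characteristics (waves move right with speed 1/2):
  Along characteristics $s - \frac{1}{2}\tau =$ const, $u$ is constant, so $u(s,\tau) = f(s - \frac{1}{2}\tau)$ with $f = u( \cdot , 0)$.
Hence $u(s,\tau) = \sin(2 s - \tau)$.
Transform back: $c(s,\tau) = e^{-\tau}u(s,\tau)$.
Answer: $c(s, \tau) = - e^{-\tau} \sin(\tau - 2 s)$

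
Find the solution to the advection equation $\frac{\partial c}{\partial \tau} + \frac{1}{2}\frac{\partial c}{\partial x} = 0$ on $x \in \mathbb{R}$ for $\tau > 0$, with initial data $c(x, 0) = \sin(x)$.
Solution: By method of characteristics (waves move right with speed 1/2):
Along characteristics $x - \frac{1}{2}\tau =$ const, $c$ is constant, so $c(x,\tau) = f(x - \frac{1}{2}\tau)$ with $f = c( \cdot , 0)$.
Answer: $c(x, \tau) = - \sin(\tau/2 - x)$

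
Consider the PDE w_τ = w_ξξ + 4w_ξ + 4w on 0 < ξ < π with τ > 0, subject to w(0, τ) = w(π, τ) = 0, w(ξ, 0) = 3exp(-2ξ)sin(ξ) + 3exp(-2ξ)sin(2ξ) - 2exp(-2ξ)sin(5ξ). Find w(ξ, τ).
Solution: Substitute w = exp(-2ξ)u.
Then w_ξ = exp(-2ξ)(u_ξ - 2u), w_ξξ = exp(-2ξ)(u_ξξ - 4u_ξ + 4u), w_τ = exp(-2ξ)u_τ; substituting and dividing by exp(-2ξ), the lower-order terms cancel: u_τ = u_ξξ (standard heat equation).
Data for u: u(ξ,0) = exp(2ξ)w(ξ,0) = 3sin(ξ) + 3sin(2ξ) - 2sin(5ξ). The boundary conditions carry over: u(0,τ) = u(π,τ) = 0.
Separating variables: u = Σ c_n exp(-n²τ) sin(nξ). From u(ξ,0) = 3sin(ξ) + 3sin(2ξ) - 2sin(5ξ): c_1=3, c_2=3, c_5=-2.
So u(ξ,τ) = 3exp(-τ)sin(ξ) + 3exp(-4τ)sin(2ξ) - 2exp(-25τ)sin(5ξ), and w(ξ,τ) = exp(-2ξ)u(ξ,τ).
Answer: w(ξ, τ) = 3exp(-2ξ)exp(-τ)sin(ξ) + 3exp(-2ξ)exp(-4τ)sin(2ξ) - 2exp(-2ξ)exp(-25τ)sin(5ξ)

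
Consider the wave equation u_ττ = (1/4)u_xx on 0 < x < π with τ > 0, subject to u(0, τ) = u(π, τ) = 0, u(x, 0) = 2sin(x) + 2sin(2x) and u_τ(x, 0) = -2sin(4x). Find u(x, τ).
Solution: Using separation of variables u = X(x)T(τ):
Eigenfunctions: sin(nx), n = 1, 2, 3, ...
General solution: u(x, τ) = Σ [A_n cos(n τ/2) + B_n sin(n τ/2)] sin(nx)
From u(x,0) = 2sin(x) + 2sin(2x): A_1=2, A_2=2. From u_τ(x,0) = -2sin(4x), using u_τ(x,0) = Σ ω_n B_n sin(nx) with ω_n = n/2: B_4 = (-2)/2 = -1.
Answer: u(x, τ) = 2sin(x)cos(τ/2) + 2sin(2x)cos(τ) - sin(4x)sin(2τ)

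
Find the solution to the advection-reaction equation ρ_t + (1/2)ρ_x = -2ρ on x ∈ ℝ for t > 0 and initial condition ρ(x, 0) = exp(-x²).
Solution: Substitute ρ = exp(-2t)u, i.e. u = exp(2t)ρ.
By the product rule, ρ_t = exp(-2t)(u_t - 2u), ρ_x = exp(-2t)u_x.
Substituting into the PDE and dividing by exp(-2t): u_t - 2u + (1/2)u_x = -2u.
The lower-order terms cancel, leaving the standard advection equation u_t + (1/2)u_x = 0.
Initial data for u: u(x,0) = ρ(x,0) = exp(-x²).
Solve for u:
  By method of characteristics (waves move right with speed 1/2):
  Along characteristics x - (1/2)t = const, u is constant, so u(x,t) = f(x - (1/2)t) with f = u(·, 0).
Hence u(x,t) = exp(-(-t/2 + x)²).
Transform back: ρ(x,t) = exp(-2t)u(x,t).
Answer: ρ(x, t) = exp(-2t)exp(-(-t/2 + x)²)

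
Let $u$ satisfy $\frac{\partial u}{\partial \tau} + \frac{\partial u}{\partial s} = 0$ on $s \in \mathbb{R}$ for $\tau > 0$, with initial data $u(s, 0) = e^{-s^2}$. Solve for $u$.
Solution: By characteristics ($ds/d\tau = 1$), $u(s,\tau) = f(s - \tau)$ with $f = u( \cdot , 0)$.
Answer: $u(s, \tau) = e^{-(-\tau + s)^2}$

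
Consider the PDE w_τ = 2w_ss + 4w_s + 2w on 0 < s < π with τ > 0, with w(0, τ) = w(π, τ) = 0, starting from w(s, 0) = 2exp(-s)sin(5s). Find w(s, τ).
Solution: Substitute w = exp(-s)u.
Then w_s = exp(-s)(u_s - u), w_ss = exp(-s)(u_ss - 2u_s + u), w_τ = exp(-s)u_τ; substituting and dividing by exp(-s), the lower-order terms cancel: u_τ = 2u_ss (standard heat equation).
Data for u: u(s,0) = exp(s)w(s,0) = 2sin(5s). The boundary conditions carry over: u(0,τ) = u(π,τ) = 0.
Separating variables: u = Σ c_n exp(-2n²τ) sin(ns). From u(s,0) = 2sin(5s): c_5=2.
So u(s,τ) = 2exp(-50τ)sin(5s), and w(s,τ) = exp(-s)u(s,τ).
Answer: w(s, τ) = 2exp(-s)exp(-50τ)sin(5s)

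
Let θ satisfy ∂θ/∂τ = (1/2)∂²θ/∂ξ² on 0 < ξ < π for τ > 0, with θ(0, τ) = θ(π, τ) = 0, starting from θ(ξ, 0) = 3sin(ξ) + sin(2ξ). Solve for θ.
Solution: Separating variables: θ = Σ c_n exp(-n²τ/2) sin(nξ). From θ(ξ,0) = 3sin(ξ) + sin(2ξ): c_1=3, c_2=1.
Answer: θ(ξ, τ) = exp(-2τ)sin(2ξ) + 3exp(-τ/2)sin(ξ)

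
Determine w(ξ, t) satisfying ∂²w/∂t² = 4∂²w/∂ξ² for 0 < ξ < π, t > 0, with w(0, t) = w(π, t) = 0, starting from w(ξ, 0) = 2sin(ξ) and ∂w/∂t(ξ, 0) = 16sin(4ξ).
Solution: Using separation of variables w = X(ξ)T(t):
Eigenfunctions: sin(nξ), n = 1, 2, 3, ...
General solution: w(ξ, t) = Σ [A_n cos(2n t) + B_n sin(2n t)] sin(nξ)
From w(ξ,0) = 2sin(ξ): A_1=2. From w_t(ξ,0) = 16sin(4ξ), using w_t(ξ,0) = Σ ω_n B_n sin(nξ) with ω_n = 2n: B_4 = 16/8 = 2.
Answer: w(ξ, t) = 2sin(8t)sin(4ξ) + 2sin(ξ)cos(2t)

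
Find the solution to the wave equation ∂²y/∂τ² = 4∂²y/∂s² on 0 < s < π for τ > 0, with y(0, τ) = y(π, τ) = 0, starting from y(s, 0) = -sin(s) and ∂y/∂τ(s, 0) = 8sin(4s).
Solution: Using separation of variables y = X(s)T(τ):
Eigenfunctions: sin(ns), n = 1, 2, 3, ...
General solution: y(s, τ) = Σ [A_n cos(2n τ) + B_n sin(2n τ)] sin(ns)
From y(s,0) = -sin(s): A_1=-1. From y_τ(s,0) = 8sin(4s), using y_τ(s,0) = Σ ω_n B_n sin(ns) with ω_n = 2n: B_4 = 8/8 = 1.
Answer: y(s, τ) = -sin(s)cos(2τ) + sin(4s)sin(8τ)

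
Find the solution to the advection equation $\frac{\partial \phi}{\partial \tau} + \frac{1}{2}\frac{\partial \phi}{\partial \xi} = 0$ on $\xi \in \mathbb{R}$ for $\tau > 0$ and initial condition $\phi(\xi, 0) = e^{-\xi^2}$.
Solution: By method of characteristics (waves move right with speed 1/2):
Along characteristics $\xi - \frac{1}{2}\tau =$ const, $\phi$ is constant, so $\phi(\xi,\tau) = f(\xi - \frac{1}{2}\tau)$ with $f = \phi( \cdot , 0)$.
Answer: $\phi(\xi, \tau) = e^{-(-\tau/2 + \xi)^2}$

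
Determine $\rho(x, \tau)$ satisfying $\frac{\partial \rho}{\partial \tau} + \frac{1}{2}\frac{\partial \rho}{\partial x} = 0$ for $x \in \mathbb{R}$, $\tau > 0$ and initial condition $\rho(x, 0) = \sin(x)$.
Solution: By characteristics ($dx/d\tau = 1/2$), $\rho(x,\tau) = f(x - \frac{1}{2}\tau)$ with $f = \rho( \cdot , 0)$.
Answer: $\rho(x, \tau) = - \sin(\tau/2 - x)$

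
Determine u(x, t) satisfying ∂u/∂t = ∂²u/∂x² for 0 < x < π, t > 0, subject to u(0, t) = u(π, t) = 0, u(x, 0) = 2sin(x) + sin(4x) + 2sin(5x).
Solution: Using separation of variables u = X(x)T(t):
Eigenfunctions: sin(nx), n = 1, 2, 3, ...
General solution: u(x, t) = Σ c_n sin(nx) exp(-n² t)
Matching u(x,0) = 2sin(x) + sin(4x) + 2sin(5x) term by term: c_1=2, c_4=1, c_5=2.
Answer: u(x, t) = 2exp(-t)sin(x) + exp(-16t)sin(4x) + 2exp(-25t)sin(5x)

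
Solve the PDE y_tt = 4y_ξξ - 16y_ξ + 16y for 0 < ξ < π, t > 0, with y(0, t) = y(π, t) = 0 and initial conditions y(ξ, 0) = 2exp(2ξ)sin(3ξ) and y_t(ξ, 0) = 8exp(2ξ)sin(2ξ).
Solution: Substitute y = exp(2ξ)u.
Then y_ξ = exp(2ξ)(u_ξ + 2u), y_ξξ = exp(2ξ)(u_ξξ + 4u_ξ + 4u), y_tt = exp(2ξ)u_tt; substituting and dividing by exp(2ξ), the lower-order terms cancel: u_tt = 4u_ξξ (standard wave equation).
Data for u: u(ξ,0) = exp(-2ξ)y(ξ,0) = 2sin(3ξ); u_t(ξ,0) = exp(-2ξ)y_t(ξ,0) = 8sin(2ξ). The boundary conditions carry over: u(0,t) = u(π,t) = 0.
Separating variables: u = Σ [A_n cos(ω_n t) + B_n sin(ω_n t)] sin(nξ), ω_n = 2n. From ICs (B_n = velocity coefficient / ω_n): A_3=2, B_2=2.
So u(ξ,t) = 2sin(4t)sin(2ξ) + 2sin(3ξ)cos(6t), and y(ξ,t) = exp(2ξ)u(ξ,t).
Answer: y(ξ, t) = 2exp(2ξ)sin(4t)sin(2ξ) + 2exp(2ξ)sin(3ξ)cos(6t)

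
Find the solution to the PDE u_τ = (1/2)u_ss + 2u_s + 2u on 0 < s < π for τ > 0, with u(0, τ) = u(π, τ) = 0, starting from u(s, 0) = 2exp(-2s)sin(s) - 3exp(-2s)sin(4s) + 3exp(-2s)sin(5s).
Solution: Substitute u = exp(-2s)w.
Then u_s = exp(-2s)(w_s - 2w), u_ss = exp(-2s)(w_ss - 4w_s + 4w), u_τ = exp(-2s)w_τ; substituting and dividing by exp(-2s), the lower-order terms cancel: w_τ = (1/2)w_ss (standard heat equation).
Data for w: w(s,0) = exp(2s)u(s,0) = 2sin(s) - 3sin(4s) + 3sin(5s). The boundary conditions carry over: w(0,τ) = w(π,τ) = 0.
Separating variables: w = Σ c_n exp(-n²τ/2) sin(ns). From w(s,0) = 2sin(s) - 3sin(4s) + 3sin(5s): c_1=2, c_4=-3, c_5=3.
So w(s,τ) = -3exp(-8τ)sin(4s) + 2exp(-τ/2)sin(s) + 3exp(-25τ/2)sin(5s), and u(s,τ) = exp(-2s)w(s,τ).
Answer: u(s, τ) = -3exp(-2s)exp(-8τ)sin(4s) + 2exp(-2s)exp(-τ/2)sin(s) + 3exp(-2s)exp(-25τ/2)sin(5s)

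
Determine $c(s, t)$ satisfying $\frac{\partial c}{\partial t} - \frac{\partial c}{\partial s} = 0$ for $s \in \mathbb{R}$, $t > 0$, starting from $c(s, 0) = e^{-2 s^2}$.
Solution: By method of characteristics (waves move left with speed 1):
Along characteristics $s + t =$ const, $c$ is constant, so $c(s,t) = f(s + t)$ with $f = c( \cdot , 0)$.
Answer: $c(s, t) = e^{-2 (s + t)^2}$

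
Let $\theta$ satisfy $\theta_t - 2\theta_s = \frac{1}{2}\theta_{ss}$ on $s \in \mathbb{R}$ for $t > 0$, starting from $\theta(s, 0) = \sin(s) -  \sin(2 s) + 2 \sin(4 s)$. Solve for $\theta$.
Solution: Change to a moving frame: let $\eta = s + 2t$, $\sigma = t$ and write $\theta(s,t) = u(\eta,\sigma)$.
By the chain rule $\theta_t = u_{\sigma} + 2u_{\eta}$, $\theta_s = u_{\eta}$, $\theta_{ss} = u_{\eta\eta}$.
Then $\theta_t - 2\theta_s = u_{\sigma}$: the advection term cancels and the PDE becomes the heat equation $u_{\sigma} = \frac{1}{2}u_{\eta\eta}$ on $\eta \in \mathbb{R}$.
Initial data: $u(\eta,0) = \theta(\eta,0) = \sin(\eta) - \sin(2 \eta) + 2 \sin(4 \eta)$.
On $\eta \in \mathbb{R}$ each mode satisfies $(\sin(n\eta))'' = -n^2 \sin(n\eta)$, so $e^{-n^2\sigma/2} \sin(n\eta)$ solves the heat equation; by superposition $u(\eta,\sigma) = \sum c_n e^{-n^2\sigma/2} \sin(n\eta)$.
Reading off the coefficients: $c_1=1, c_2=-1, c_4=2$, so $u(\eta,\sigma) = - e^{-2 \sigma} \sin(2 \eta) + 2 e^{-8 \sigma} \sin(4 \eta) + e^{-\sigma/2} \sin(\eta)$.
Substituting back $\eta = s + 2t$, $\sigma = t$: $\theta(s,t) = u(s + 2t, t)$.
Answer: $\theta(s, t) = - e^{-2 t} \sin(2 s + 4 t) + 2 e^{-8 t} \sin(4 s + 8 t) + e^{-t/2} \sin(s + 2 t)$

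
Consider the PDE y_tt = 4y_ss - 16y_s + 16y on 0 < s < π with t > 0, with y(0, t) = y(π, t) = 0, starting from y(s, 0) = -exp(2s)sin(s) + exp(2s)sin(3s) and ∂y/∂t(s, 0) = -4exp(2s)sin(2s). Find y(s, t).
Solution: Substitute y = exp(2s)u.
Then y_s = exp(2s)(u_s + 2u), y_ss = exp(2s)(u_ss + 4u_s + 4u), y_tt = exp(2s)u_tt; substituting and dividing by exp(2s), the lower-order terms cancel: u_tt = 4u_ss (standard wave equation).
Data for u: u(s,0) = exp(-2s)y(s,0) = -sin(s) + sin(3s); u_t(s,0) = exp(-2s)y_t(s,0) = -4sin(2s). The boundary conditions carry over: u(0,t) = u(π,t) = 0.
Separating variables: u = Σ [A_n cos(ω_n t) + B_n sin(ω_n t)] sin(ns), ω_n = 2n. From ICs (B_n = velocity coefficient / ω_n): A_1=-1, A_3=1, B_2=-1.
So u(s,t) = -sin(s)cos(2t) - sin(2s)sin(4t) + sin(3s)cos(6t), and y(s,t) = exp(2s)u(s,t).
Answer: y(s, t) = -exp(2s)sin(s)cos(2t) - exp(2s)sin(2s)sin(4t) + exp(2s)sin(3s)cos(6t)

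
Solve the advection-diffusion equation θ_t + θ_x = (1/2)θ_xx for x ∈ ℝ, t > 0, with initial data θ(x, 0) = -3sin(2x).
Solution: Moving frame: η = x - t, σ = t, θ = u(η,σ), so θ_t = u_σ - u_η and θ_xx = u_ηη.
Hence θ_t + θ_x = u_σ and the PDE becomes the heat equation u_σ = (1/2)u_ηη on η ∈ ℝ.
Initial data: u(η,0) = θ(η,0) = -3sin(2η). Each mode sin(nη) decays as exp(-n²σ/2) on ℝ, so u(η,σ) = Σ c_n exp(-n²σ/2) sin(nη) with c_2=-3: u(η,σ) = -3exp(-2σ)sin(2η).
Substituting back: θ(x,t) = u(x - t, t).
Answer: θ(x, t) = 3exp(-2t)sin(2t - 2x)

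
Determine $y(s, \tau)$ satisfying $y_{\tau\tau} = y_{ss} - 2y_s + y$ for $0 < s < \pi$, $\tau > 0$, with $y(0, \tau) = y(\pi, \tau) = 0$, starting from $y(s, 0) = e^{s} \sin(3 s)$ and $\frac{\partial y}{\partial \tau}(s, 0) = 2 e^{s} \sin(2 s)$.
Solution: Substitute $y = e^{s}u$.
Then $y_s = e^{s}(u_s + u)$, $y_{ss} = e^{s}(u_{ss} + 2u_s + u)$, $y_{\tau\tau} = e^{s}u_{\tau\tau}$; substituting and dividing by $e^{s}$, the lower-order terms cancel: $u_{\tau\tau} = u_{ss}$ (standard wave equation).
Data for $u$: $u(s,0) = e^{-s}y(s,0) = \sin(3 s)$; $u_{\tau}(s,0) = e^{-s}y_{\tau}(s,0) = 2 \sin(2 s)$. The boundary conditions carry over: $u(0,\tau) = u(\pi,\tau) = 0$.
Separating variables: $u = \sum [A_n \cos(\omega_n \tau) + B_n \sin(\omega_n \tau)] \sin(ns)$, $\omega_n = n$. From ICs ($B_n$ = velocity coefficient / $\omega_n$): $A_3=1, B_2=1$.
So $u(s,\tau) = \sin(2 s) \sin(2 \tau) + \sin(3 s) \cos(3 \tau)$, and $y(s,\tau) = e^{s}u(s,\tau)$.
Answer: $y(s, \tau) = e^{s} \sin(2 \tau) \sin(2 s) + e^{s} \sin(3 s) \cos(3 \tau)$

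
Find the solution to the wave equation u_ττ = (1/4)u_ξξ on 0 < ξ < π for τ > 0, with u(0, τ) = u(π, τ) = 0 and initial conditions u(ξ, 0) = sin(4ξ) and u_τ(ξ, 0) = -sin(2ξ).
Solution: Using separation of variables u = X(ξ)T(τ):
Eigenfunctions: sin(nξ), n = 1, 2, 3, ...
General solution: u(ξ, τ) = Σ [A_n cos(n τ/2) + B_n sin(n τ/2)] sin(nξ)
From u(ξ,0) = sin(4ξ): A_4=1. From u_τ(ξ,0) = -sin(2ξ), using u_τ(ξ,0) = Σ ω_n B_n sin(nξ) with ω_n = n/2: B_2 = (-1)/1 = -1.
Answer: u(ξ, τ) = -sin(2ξ)sin(τ) + sin(4ξ)cos(2τ)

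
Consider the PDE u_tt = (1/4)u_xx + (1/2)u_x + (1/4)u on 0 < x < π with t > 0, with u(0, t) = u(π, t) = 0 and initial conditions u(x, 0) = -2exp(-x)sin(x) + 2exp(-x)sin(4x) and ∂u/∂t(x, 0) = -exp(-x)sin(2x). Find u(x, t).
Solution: Substitute u = exp(-x)w.
Then u_x = exp(-x)(w_x - w), u_xx = exp(-x)(w_xx - 2w_x + w), u_tt = exp(-x)w_tt; substituting and dividing by exp(-x), the lower-order terms cancel: w_tt = (1/4)w_xx (standard wave equation).
Data for w: w(x,0) = exp(x)u(x,0) = -2sin(x) + 2sin(4x); w_t(x,0) = exp(x)u_t(x,0) = -sin(2x). The boundary conditions carry over: w(0,t) = w(π,t) = 0.
Separating variables: w = Σ [A_n cos(ω_n t) + B_n sin(ω_n t)] sin(nx), ω_n = n/2. From ICs (B_n = velocity coefficient / ω_n): A_1=-2, A_4=2, B_2=-1.
So w(x,t) = -sin(t)sin(2x) - 2sin(x)cos(t/2) + 2sin(4x)cos(2t), and u(x,t) = exp(-x)w(x,t).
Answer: u(x, t) = -exp(-x)sin(t)sin(2x) - 2exp(-x)sin(x)cos(t/2) + 2exp(-x)sin(4x)cos(2t)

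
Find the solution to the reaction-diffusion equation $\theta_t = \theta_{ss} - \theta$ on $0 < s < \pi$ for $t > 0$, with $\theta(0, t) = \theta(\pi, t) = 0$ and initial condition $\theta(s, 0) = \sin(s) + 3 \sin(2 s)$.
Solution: Substitute $\theta = e^{-t}u$.
Then $\theta_t = e^{-t}(u_t - u)$, $\theta_{ss} = e^{-t}u_{ss}$; substituting and dividing by $e^{-t}$, the lower-order terms cancel: $u_t = u_{ss}$ (standard heat equation).
Data for $u$: $u(s,0) = \theta(s,0) = \sin(s) + 3 \sin(2 s)$. The boundary conditions carry over: $u(0,t) = u(\pi,t) = 0$.
Separating variables: $u = \sum c_n e^{-n^2t} \sin(ns)$. From $u(s,0) = \sin(s) + 3 \sin(2 s)$: $c_1=1, c_2=3$.
So $u(s,t) = e^{-t} \sin(s) + 3 e^{-4 t} \sin(2 s)$, and $\theta(s,t) = e^{-t}u(s,t)$.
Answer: $\theta(s, t) = e^{-2 t} \sin(s) + 3 e^{-5 t} \sin(2 s)$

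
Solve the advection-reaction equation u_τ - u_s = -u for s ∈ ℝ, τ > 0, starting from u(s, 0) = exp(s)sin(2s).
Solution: Substitute u = exp(s)w, i.e. w = exp(-s)u.
By the product rule, u_s = exp(s)(w_s + w), u_τ = exp(s)w_τ.
Substituting into the PDE and dividing by exp(s): w_τ - (w_s + w) = -w.
The lower-order terms cancel, leaving the standard advection equation w_τ - w_s = 0.
Initial data for w: w(s,0) = exp(-s)u(s,0) = sin(2s).
Solve for w:
  By method of characteristics (waves move left with speed 1):
  Along characteristics s + τ = const, w is constant, so w(s,τ) = f(s + τ) with f = w(·, 0).
Hence w(s,τ) = sin(2s + 2τ).
Transform back: u(s,τ) = exp(s)w(s,τ).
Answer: u(s, τ) = exp(s)sin(2s + 2τ)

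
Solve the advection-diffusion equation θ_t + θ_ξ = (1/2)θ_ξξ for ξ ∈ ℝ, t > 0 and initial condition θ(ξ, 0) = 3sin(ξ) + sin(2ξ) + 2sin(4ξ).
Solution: Change to a moving frame: let η = ξ - t, σ = t and write θ(ξ,t) = u(η,σ).
By the chain rule θ_t = u_σ - u_η, θ_ξ = u_η, θ_ξξ = u_ηη.
Then θ_t + θ_ξ = u_σ: the advection term cancels and the PDE becomes the heat equation u_σ = (1/2)u_ηη on η ∈ ℝ.
Initial data: u(η,0) = θ(η,0) = 3sin(η) + sin(2η) + 2sin(4η).
On η ∈ ℝ each mode satisfies (sin(nη))″ = -n² sin(nη), so exp(-n²σ/2) sin(nη) solves the heat equation; by superposition u(η,σ) = Σ c_n exp(-n²σ/2) sin(nη).
Reading off the coefficients: c_1=3, c_2=1, c_4=2, so u(η,σ) = exp(-2σ)sin(2η) + 2exp(-8σ)sin(4η) + 3exp(-σ/2)sin(η).
Substituting back η = ξ - t, σ = t: θ(ξ,t) = u(ξ - t, t).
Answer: θ(ξ, t) = -exp(-2t)sin(2t - 2ξ) - 2exp(-8t)sin(4t - 4ξ) - 3exp(-t/2)sin(t - ξ)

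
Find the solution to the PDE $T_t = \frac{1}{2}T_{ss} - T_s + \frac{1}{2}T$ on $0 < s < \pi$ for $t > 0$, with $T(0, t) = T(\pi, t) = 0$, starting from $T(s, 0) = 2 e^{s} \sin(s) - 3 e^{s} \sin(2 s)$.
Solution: Substitute $T = e^{s}u$, i.e. $u = e^{-s}T$.
By the product rule, $T_s = e^{s}(u_s + u)$, $T_{ss} = e^{s}(u_{ss} + 2u_s + u)$, $T_t = e^{s}u_t$.
Substituting into the PDE and dividing by $e^{s}$: $u_t = \frac{1}{2}(u_{ss} + 2u_s + u) - (u_s + u) + \frac{1}{2}u$.
The lower-order terms cancel, leaving the standard heat equation $u_t = \frac{1}{2}u_{ss}$.
Initial data for $u$: $u(s,0) = e^{-s}T(s,0) = 2 \sin(s) - 3 \sin(2 s)$. The boundary conditions carry over: $u(0,t) = u(\pi,t) = 0$.
Solve for $u$:
  Using separation of variables $u = X(s)G(t)$:
  Eigenfunctions: $\sin(ns)$, $n = 1, 2, 3, \ldots$
  General solution: $u(s, t) = \sum c_n \sin(ns) e^{-n^2 t/2}$
  Matching $u(s,0) = 2 \sin(s) - 3 \sin(2 s)$ term by term: $c_1=2, c_2=-3$.
Hence $u(s,t) = -3 e^{-2 t} \sin(2 s) + 2 e^{-t/2} \sin(s)$.
Transform back: $T(s,t) = e^{s}u(s,t)$.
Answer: $T(s, t) = -3 e^{s} e^{-2 t} \sin(2 s) + 2 e^{s} e^{-t/2} \sin(s)$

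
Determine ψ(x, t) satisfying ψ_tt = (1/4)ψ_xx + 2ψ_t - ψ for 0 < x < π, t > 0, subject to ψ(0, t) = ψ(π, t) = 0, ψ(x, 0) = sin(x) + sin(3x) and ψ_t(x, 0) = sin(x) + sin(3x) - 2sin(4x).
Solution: Substitute ψ = exp(t)u, i.e. u = exp(-t)ψ.
By the product rule, ψ_t = exp(t)(u_t + u), ψ_tt = exp(t)(u_tt + 2u_t + u), ψ_xx = exp(t)u_xx.
Substituting into the PDE and dividing by exp(t): u_tt + 2u_t + u = (1/4)u_xx + 2(u_t + u) - u.
The lower-order terms cancel, leaving the standard wave equation u_tt = (1/4)u_xx.
Initial data for u: u(x,0) = ψ(x,0) = sin(x) + sin(3x); u_t(x,0) = ψ_t(x,0) - ψ(x,0) = -2sin(4x). The boundary conditions carry over: u(0,t) = u(π,t) = 0.
Solve for u:
  Using separation of variables u = X(x)T(t):
  Eigenfunctions: sin(nx), n = 1, 2, 3, ...
  General solution: u(x, t) = Σ [A_n cos(n t/2) + B_n sin(n t/2)] sin(nx)
  From u(x,0) = sin(x) + sin(3x): A_1=1, A_3=1. From u_t(x,0) = -2sin(4x), using u_t(x,0) = Σ ω_n B_n sin(nx) with ω_n = n/2: B_4 = (-2)/2 = -1.
Hence u(x,t) = -sin(2t)sin(4x) + sin(x)cos(t/2) + sin(3x)cos(3t/2).
Transform back: ψ(x,t) = exp(t)u(x,t).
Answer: ψ(x, t) = -exp(t)sin(2t)sin(4x) + exp(t)sin(x)cos(t/2) + exp(t)sin(3x)cos(3t/2)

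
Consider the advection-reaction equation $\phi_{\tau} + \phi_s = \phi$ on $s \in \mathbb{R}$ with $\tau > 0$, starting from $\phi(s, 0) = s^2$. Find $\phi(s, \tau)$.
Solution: Substitute $\phi = e^{\tau}u$.
Then $\phi_{\tau} = e^{\tau}(u_{\tau} + u)$, $\phi_s = e^{\tau}u_s$; substituting and dividing by $e^{\tau}$, the lower-order terms cancel: $u_{\tau} + u_s = 0$ (standard advection equation).
Data for $u$: $u(s,0) = \phi(s,0) = s^2$.
By characteristics ($ds/d\tau = 1$), $u(s,\tau) = f(s - \tau)$ with $f = u( \cdot , 0)$.
So $u(s,\tau) = s^2 - 2 s \tau + \tau^2$, and $\phi(s,\tau) = e^{\tau}u(s,\tau)$.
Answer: $\phi(s, \tau) = \tau^2 e^{\tau} - 2 \tau s e^{\tau} + s^2 e^{\tau}$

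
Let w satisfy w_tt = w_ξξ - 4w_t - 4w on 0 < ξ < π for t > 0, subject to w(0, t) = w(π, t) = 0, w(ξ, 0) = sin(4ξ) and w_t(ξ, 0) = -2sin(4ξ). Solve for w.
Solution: Substitute w = exp(-2t)u.
Then w_t = exp(-2t)(u_t - 2u), w_tt = exp(-2t)(u_tt - 4u_t + 4u), w_ξξ = exp(-2t)u_ξξ; substituting and dividing by exp(-2t), the lower-order terms cancel: u_tt = u_ξξ (standard wave equation).
Data for u: u(ξ,0) = w(ξ,0) = sin(4ξ); u_t(ξ,0) = w_t(ξ,0) + 2w(ξ,0) = 0. The boundary conditions carry over: u(0,t) = u(π,t) = 0.
Separating variables: u = Σ [A_n cos(ω_n t) + B_n sin(ω_n t)] sin(nξ), ω_n = n. From ICs: A_4=1.
So u(ξ,t) = sin(4ξ)cos(4t), and w(ξ,t) = exp(-2t)u(ξ,t).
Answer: w(ξ, t) = exp(-2t)sin(4ξ)cos(4t)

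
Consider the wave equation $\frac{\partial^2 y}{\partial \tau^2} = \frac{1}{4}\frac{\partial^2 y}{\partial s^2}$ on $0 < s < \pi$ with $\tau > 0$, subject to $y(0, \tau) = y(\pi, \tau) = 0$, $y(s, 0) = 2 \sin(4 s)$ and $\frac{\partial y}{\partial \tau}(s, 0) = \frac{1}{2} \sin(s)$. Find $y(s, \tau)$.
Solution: Separating variables: $y = \sum [A_n \cos(\omega_n \tau) + B_n \sin(\omega_n \tau)] \sin(ns)$, $\omega_n = n/2$. From ICs ($B_n$ = velocity coefficient / $\omega_n$): $A_4=2, B_1=1$.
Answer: $y(s, \tau) = \sin(\tau/2) \sin(s) + 2 \sin(4 s) \cos(2 \tau)$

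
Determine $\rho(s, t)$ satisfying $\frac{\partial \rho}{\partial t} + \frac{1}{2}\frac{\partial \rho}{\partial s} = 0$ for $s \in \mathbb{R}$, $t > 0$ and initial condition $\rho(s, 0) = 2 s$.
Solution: By characteristics ($ds/dt = 1/2$), $\rho(s,t) = f(s - \frac{1}{2}t)$ with $f = \rho( \cdot , 0)$.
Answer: $\rho(s, t) = 2 s -  t$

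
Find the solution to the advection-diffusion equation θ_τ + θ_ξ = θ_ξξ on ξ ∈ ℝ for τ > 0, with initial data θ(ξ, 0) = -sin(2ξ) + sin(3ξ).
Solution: Change to a moving frame: let η = ξ - τ, σ = τ and write θ(ξ,τ) = u(η,σ).
By the chain rule θ_τ = u_σ - u_η, θ_ξ = u_η, θ_ξξ = u_ηη.
Then θ_τ + θ_ξ = u_σ: the advection term cancels and the PDE becomes the heat equation u_σ = u_ηη on η ∈ ℝ.
Initial data: u(η,0) = θ(η,0) = -sin(2η) + sin(3η).
On η ∈ ℝ each mode satisfies (sin(nη))″ = -n² sin(nη), so exp(-n²σ) sin(nη) solves the heat equation; by superposition u(η,σ) = Σ c_n exp(-n²σ) sin(nη).
Reading off the coefficients: c_2=-1, c_3=1, so u(η,σ) = -exp(-4σ)sin(2η) + exp(-9σ)sin(3η).
Substituting back η = ξ - τ, σ = τ: θ(ξ,τ) = u(ξ - τ, τ).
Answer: θ(ξ, τ) = -exp(-4τ)sin(2ξ - 2τ) + exp(-9τ)sin(3ξ - 3τ)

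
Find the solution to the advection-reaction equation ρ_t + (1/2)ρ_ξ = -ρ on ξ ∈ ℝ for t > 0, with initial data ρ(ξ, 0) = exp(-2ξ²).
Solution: Substitute ρ = exp(-t)u, i.e. u = exp(t)ρ.
By the product rule, ρ_t = exp(-t)(u_t - u), ρ_ξ = exp(-t)u_ξ.
Substituting into the PDE and dividing by exp(-t): u_t - u + (1/2)u_ξ = -u.
The lower-order terms cancel, leaving the standard advection equation u_t + (1/2)u_ξ = 0.
Initial data for u: u(ξ,0) = ρ(ξ,0) = exp(-2ξ²).
Solve for u:
  By method of characteristics (waves move right with speed 1/2):
  Along characteristics ξ - (1/2)t = const, u is constant, so u(ξ,t) = f(ξ - (1/2)t) with f = u(·, 0).
Hence u(ξ,t) = exp(-2(-t/2 + ξ)²).
Transform back: ρ(ξ,t) = exp(-t)u(ξ,t).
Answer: ρ(ξ, t) = exp(-t)exp(-2(-t/2 + ξ)²)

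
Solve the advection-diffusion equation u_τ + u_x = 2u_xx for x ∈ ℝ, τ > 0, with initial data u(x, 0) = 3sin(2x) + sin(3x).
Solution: Moving frame: η = x - τ, σ = τ, u = w(η,σ), so u_τ = w_σ - w_η and u_xx = w_ηη.
Hence u_τ + u_x = w_σ and the PDE becomes the heat equation w_σ = 2w_ηη on η ∈ ℝ.
Initial data: w(η,0) = u(η,0) = 3sin(2η) + sin(3η). Each mode sin(nη) decays as exp(-2n²σ) on ℝ, so w(η,σ) = Σ c_n exp(-2n²σ) sin(nη) with c_2=3, c_3=1: w(η,σ) = 3exp(-8σ)sin(2η) + exp(-18σ)sin(3η).
Substituting back: u(x,τ) = w(x - τ, τ).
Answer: u(x, τ) = 3exp(-8τ)sin(2x - 2τ) + exp(-18τ)sin(3x - 3τ)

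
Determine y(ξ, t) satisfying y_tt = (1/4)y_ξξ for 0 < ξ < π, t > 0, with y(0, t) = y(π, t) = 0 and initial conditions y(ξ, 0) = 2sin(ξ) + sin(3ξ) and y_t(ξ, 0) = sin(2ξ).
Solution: Separating variables: y = Σ [A_n cos(ω_n t) + B_n sin(ω_n t)] sin(nξ), ω_n = n/2. From ICs (B_n = velocity coefficient / ω_n): A_1=2, A_3=1, B_2=1.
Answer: y(ξ, t) = sin(t)sin(2ξ) + 2sin(ξ)cos(t/2) + sin(3ξ)cos(3t/2)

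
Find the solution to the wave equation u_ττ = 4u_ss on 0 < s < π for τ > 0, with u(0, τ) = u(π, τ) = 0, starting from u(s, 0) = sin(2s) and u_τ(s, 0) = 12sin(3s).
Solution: Separating variables: u = Σ [A_n cos(ω_n τ) + B_n sin(ω_n τ)] sin(ns), ω_n = 2n. From ICs (B_n = velocity coefficient / ω_n): A_2=1, B_3=2.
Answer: u(s, τ) = sin(2s)cos(4τ) + 2sin(3s)sin(6τ)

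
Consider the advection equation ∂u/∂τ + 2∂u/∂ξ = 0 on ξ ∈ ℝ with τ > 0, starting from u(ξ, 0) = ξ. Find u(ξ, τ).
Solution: By characteristics (dξ/dτ = 2), u(ξ,τ) = f(ξ - 2τ) with f = u(·, 0).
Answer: u(ξ, τ) = ξ - 2τ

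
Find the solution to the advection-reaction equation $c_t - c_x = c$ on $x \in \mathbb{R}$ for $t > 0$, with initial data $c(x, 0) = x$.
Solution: Substitute $c = e^{t}u$, i.e. $u = e^{-t}c$.
By the product rule, $c_t = e^{t}(u_t + u)$, $c_x = e^{t}u_x$.
Substituting into the PDE and dividing by $e^{t}$: $u_t + u - u_x = u$.
The lower-order terms cancel, leaving the standard advection equation $u_t - u_x = 0$.
Initial data for $u$: $u(x,0) = c(x,0) = x$.
Solve for $u$:
  By method of characteristics (waves move left with speed 1):
  Along characteristics $x + t =$ const, $u$ is constant, so $u(x,t) = f(x + t)$ with $f = u( \cdot , 0)$.
Hence $u(x,t) = t + x$.
Transform back: $c(x,t) = e^{t}u(x,t)$.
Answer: $c(x, t) = t e^{t} + x e^{t}$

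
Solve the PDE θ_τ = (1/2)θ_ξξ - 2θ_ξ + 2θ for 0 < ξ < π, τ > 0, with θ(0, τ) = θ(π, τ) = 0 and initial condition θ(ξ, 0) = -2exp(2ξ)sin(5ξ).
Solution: Substitute θ = exp(2ξ)u.
Then θ_ξ = exp(2ξ)(u_ξ + 2u), θ_ξξ = exp(2ξ)(u_ξξ + 4u_ξ + 4u), θ_τ = exp(2ξ)u_τ; substituting and dividing by exp(2ξ), the lower-order terms cancel: u_τ = (1/2)u_ξξ (standard heat equation).
Data for u: u(ξ,0) = exp(-2ξ)θ(ξ,0) = -2sin(5ξ). The boundary conditions carry over: u(0,τ) = u(π,τ) = 0.
Separating variables: u = Σ c_n exp(-n²τ/2) sin(nξ). From u(ξ,0) = -2sin(5ξ): c_5=-2.
So u(ξ,τ) = -2exp(-25τ/2)sin(5ξ), and θ(ξ,τ) = exp(2ξ)u(ξ,τ).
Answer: θ(ξ, τ) = -2exp(2ξ)exp(-25τ/2)sin(5ξ)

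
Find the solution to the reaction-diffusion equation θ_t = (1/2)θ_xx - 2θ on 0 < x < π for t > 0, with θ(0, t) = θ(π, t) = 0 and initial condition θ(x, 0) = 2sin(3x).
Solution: Substitute θ = exp(-2t)u, i.e. u = exp(2t)θ.
By the product rule, θ_t = exp(-2t)(u_t - 2u), θ_xx = exp(-2t)u_xx.
Substituting into the PDE and dividing by exp(-2t): u_t - 2u = (1/2)u_xx - 2u.
The lower-order terms cancel, leaving the standard heat equation u_t = (1/2)u_xx.
Initial data for u: u(x,0) = θ(x,0) = 2sin(3x). The boundary conditions carry over: u(0,t) = u(π,t) = 0.
Solve for u:
  Using separation of variables u = X(x)G(t):
  Eigenfunctions: sin(nx), n = 1, 2, 3, ...
  General solution: u(x, t) = Σ c_n sin(nx) exp(-n² t/2)
  Matching u(x,0) = 2sin(3x) term by term: c_3=2.
Hence u(x,t) = 2exp(-9t/2)sin(3x).
Transform back: θ(x,t) = exp(-2t)u(x,t).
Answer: θ(x, t) = 2exp(-13t/2)sin(3x)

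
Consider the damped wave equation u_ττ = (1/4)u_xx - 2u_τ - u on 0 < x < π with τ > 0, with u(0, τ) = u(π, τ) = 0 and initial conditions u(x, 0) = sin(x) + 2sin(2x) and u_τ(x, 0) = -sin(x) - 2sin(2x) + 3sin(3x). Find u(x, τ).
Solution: Substitute u = exp(-τ)w, i.e. w = exp(τ)u.
By the product rule, u_τ = exp(-τ)(w_τ - w), u_ττ = exp(-τ)(w_ττ - 2w_τ + w), u_xx = exp(-τ)w_xx.
Substituting into the PDE and dividing by exp(-τ): w_ττ - 2w_τ + w = (1/4)w_xx - 2(w_τ - w) - w.
The lower-order terms cancel, leaving the standard wave equation w_ττ = (1/4)w_xx.
Initial data for w: w(x,0) = u(x,0) = sin(x) + 2sin(2x); w_τ(x,0) = u_τ(x,0) + u(x,0) = 3sin(3x). The boundary conditions carry over: w(0,τ) = w(π,τ) = 0.
Solve for w:
  Using separation of variables w = X(x)T(τ):
  Eigenfunctions: sin(nx), n = 1, 2, 3, ...
  General solution: w(x, τ) = Σ [A_n cos(n τ/2) + B_n sin(n τ/2)] sin(nx)
  From w(x,0) = sin(x) + 2sin(2x): A_1=1, A_2=2. From w_τ(x,0) = 3sin(3x), using w_τ(x,0) = Σ ω_n B_n sin(nx) with ω_n = n/2: B_3 = 3/(3/2) = 2.
Hence w(x,τ) = sin(x)cos(τ/2) + 2sin(2x)cos(τ) + 2sin(3x)sin(3τ/2).
Transform back: u(x,τ) = exp(-τ)w(x,τ).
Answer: u(x, τ) = exp(-τ)sin(x)cos(τ/2) + 2exp(-τ)sin(2x)cos(τ) + 2exp(-τ)sin(3x)sin(3τ/2)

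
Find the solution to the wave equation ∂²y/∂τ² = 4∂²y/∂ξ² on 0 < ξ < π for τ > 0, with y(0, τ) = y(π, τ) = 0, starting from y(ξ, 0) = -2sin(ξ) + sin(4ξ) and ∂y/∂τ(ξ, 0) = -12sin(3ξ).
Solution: Separating variables: y = Σ [A_n cos(ω_n τ) + B_n sin(ω_n τ)] sin(nξ), ω_n = 2n. From ICs (B_n = velocity coefficient / ω_n): A_1=-2, A_4=1, B_3=-2.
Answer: y(ξ, τ) = -2sin(ξ)cos(2τ) - 2sin(3ξ)sin(6τ) + sin(4ξ)cos(8τ)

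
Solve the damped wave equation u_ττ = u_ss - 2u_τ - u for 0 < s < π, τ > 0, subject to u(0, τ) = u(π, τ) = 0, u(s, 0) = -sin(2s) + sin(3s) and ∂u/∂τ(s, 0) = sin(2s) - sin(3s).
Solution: Substitute u = exp(-τ)w, i.e. w = exp(τ)u.
By the product rule, u_τ = exp(-τ)(w_τ - w), u_ττ = exp(-τ)(w_ττ - 2w_τ + w), u_ss = exp(-τ)w_ss.
Substituting into the PDE and dividing by exp(-τ): w_ττ - 2w_τ + w = w_ss - 2(w_τ - w) - w.
The lower-order terms cancel, leaving the standard wave equation w_ττ = w_ss.
Initial data for w: w(s,0) = u(s,0) = -sin(2s) + sin(3s); w_τ(s,0) = u_τ(s,0) + u(s,0) = 0. The boundary conditions carry over: w(0,τ) = w(π,τ) = 0.
Solve for w:
  Using separation of variables w = X(s)T(τ):
  Eigenfunctions: sin(ns), n = 1, 2, 3, ...
  General solution: w(s, τ) = Σ [A_n cos(n τ) + B_n sin(n τ)] sin(ns)
  From w(s,0) = -sin(2s) + sin(3s): A_2=-1, A_3=1. From w_τ(s,0) = 0: all B_n = 0.
Hence w(s,τ) = -sin(2s)cos(2τ) + sin(3s)cos(3τ).
Transform back: u(s,τ) = exp(-τ)w(s,τ).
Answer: u(s, τ) = -exp(-τ)sin(2s)cos(2τ) + exp(-τ)sin(3s)cos(3τ)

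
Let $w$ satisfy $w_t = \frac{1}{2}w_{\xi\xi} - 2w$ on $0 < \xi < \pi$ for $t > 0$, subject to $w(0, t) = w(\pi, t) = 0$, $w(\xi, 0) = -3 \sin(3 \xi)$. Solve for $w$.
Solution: Substitute $w = e^{-2t}u$, i.e. $u = e^{2t}w$.
By the product rule, $w_t = e^{-2t}(u_t - 2u)$, $w_{\xi\xi} = e^{-2t}u_{\xi\xi}$.
Substituting into the PDE and dividing by $e^{-2t}$: $u_t - 2u = \frac{1}{2}u_{\xi\xi} - 2u$.
The lower-order terms cancel, leaving the standard heat equation $u_t = \frac{1}{2}u_{\xi\xi}$.
Initial data for $u$: $u(\xi,0) = w(\xi,0) = -3 \sin(3 \xi)$. The boundary conditions carry over: $u(0,t) = u(\pi,t) = 0$.
Solve for $u$:
  Using separation of variables $u = X(\xi)T(t)$:
  Eigenfunctions: $\sin(n\xi)$, $n = 1, 2, 3, \ldots$
  General solution: $u(\xi, t) = \sum c_n \sin(n\xi) e^{-n^2 t/2}$
  Matching $u(\xi,0) = -3 \sin(3 \xi)$ term by term: $c_3=-3$.
Hence $u(\xi,t) = -3 e^{-9 t/2} \sin(3 \xi)$.
Transform back: $w(\xi,t) = e^{-2t}u(\xi,t)$.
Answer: $w(\xi, t) = -3 e^{-13 t/2} \sin(3 \xi)$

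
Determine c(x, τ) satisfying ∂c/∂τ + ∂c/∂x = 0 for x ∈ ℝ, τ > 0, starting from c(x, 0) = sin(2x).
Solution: By method of characteristics (waves move right with speed 1):
Along characteristics x - τ = const, c is constant, so c(x,τ) = f(x - τ) with f = c(·, 0).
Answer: c(x, τ) = sin(2x - 2τ)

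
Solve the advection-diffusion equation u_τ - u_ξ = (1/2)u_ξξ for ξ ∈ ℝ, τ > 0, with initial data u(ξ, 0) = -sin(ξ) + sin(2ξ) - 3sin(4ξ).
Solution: Moving frame: η = ξ + τ, σ = τ, u = w(η,σ), so u_τ = w_σ + w_η and u_ξξ = w_ηη.
Hence u_τ - u_ξ = w_σ and the PDE becomes the heat equation w_σ = (1/2)w_ηη on η ∈ ℝ.
Initial data: w(η,0) = u(η,0) = -sin(η) + sin(2η) - 3sin(4η). Each mode sin(nη) decays as exp(-n²σ/2) on ℝ, so w(η,σ) = Σ c_n exp(-n²σ/2) sin(nη) with c_1=-1, c_2=1, c_4=-3: w(η,σ) = exp(-2σ)sin(2η) - 3exp(-8σ)sin(4η) - exp(-σ/2)sin(η).
Substituting back: u(ξ,τ) = w(ξ + τ, τ).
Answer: u(ξ, τ) = exp(-2τ)sin(2ξ + 2τ) - 3exp(-8τ)sin(4ξ + 4τ) - exp(-τ/2)sin(ξ + τ)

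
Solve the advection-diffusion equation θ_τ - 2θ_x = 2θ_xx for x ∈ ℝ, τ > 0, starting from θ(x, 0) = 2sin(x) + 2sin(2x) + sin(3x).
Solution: Moving frame: η = x + 2τ, σ = τ, θ = u(η,σ), so θ_τ = u_σ + 2u_η and θ_xx = u_ηη.
Hence θ_τ - 2θ_x = u_σ and the PDE becomes the heat equation u_σ = 2u_ηη on η ∈ ℝ.
Initial data: u(η,0) = θ(η,0) = 2sin(η) + 2sin(2η) + sin(3η). Each mode sin(nη) decays as exp(-2n²σ) on ℝ, so u(η,σ) = Σ c_n exp(-2n²σ) sin(nη) with c_1=2, c_2=2, c_3=1: u(η,σ) = 2exp(-2σ)sin(η) + 2exp(-8σ)sin(2η) + exp(-18σ)sin(3η).
Substituting back: θ(x,τ) = u(x + 2τ, τ).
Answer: θ(x, τ) = 2exp(-2τ)sin(x + 2τ) + 2exp(-8τ)sin(2x + 4τ) + exp(-18τ)sin(3x + 6τ)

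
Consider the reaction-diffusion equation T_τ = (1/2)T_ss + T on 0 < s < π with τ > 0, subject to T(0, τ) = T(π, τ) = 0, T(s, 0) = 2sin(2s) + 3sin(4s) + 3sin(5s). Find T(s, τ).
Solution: Substitute T = exp(τ)u.
Then T_τ = exp(τ)(u_τ + u), T_ss = exp(τ)u_ss; substituting and dividing by exp(τ), the lower-order terms cancel: u_τ = (1/2)u_ss (standard heat equation).
Data for u: u(s,0) = T(s,0) = 2sin(2s) + 3sin(4s) + 3sin(5s). The boundary conditions carry over: u(0,τ) = u(π,τ) = 0.
Separating variables: u = Σ c_n exp(-n²τ/2) sin(ns). From u(s,0) = 2sin(2s) + 3sin(4s) + 3sin(5s): c_2=2, c_4=3, c_5=3.
So u(s,τ) = 2exp(-2τ)sin(2s) + 3exp(-8τ)sin(4s) + 3exp(-25τ/2)sin(5s), and T(s,τ) = exp(τ)u(s,τ).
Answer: T(s, τ) = 2exp(-τ)sin(2s) + 3exp(-7τ)sin(4s) + 3exp(-23τ/2)sin(5s)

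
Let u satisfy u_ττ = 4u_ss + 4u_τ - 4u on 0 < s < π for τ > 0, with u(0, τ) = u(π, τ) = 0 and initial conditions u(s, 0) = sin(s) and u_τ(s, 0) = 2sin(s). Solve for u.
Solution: Substitute u = exp(2τ)w, i.e. w = exp(-2τ)u.
By the product rule, u_τ = exp(2τ)(w_τ + 2w), u_ττ = exp(2τ)(w_ττ + 4w_τ + 4w), u_ss = exp(2τ)w_ss.
Substituting into the PDE and dividing by exp(2τ): w_ττ + 4w_τ + 4w = 4w_ss + 4(w_τ + 2w) - 4w.
The lower-order terms cancel, leaving the standard wave equation w_ττ = 4w_ss.
Initial data for w: w(s,0) = u(s,0) = sin(s); w_τ(s,0) = u_τ(s,0) - 2u(s,0) = 0. The boundary conditions carry over: w(0,τ) = w(π,τ) = 0.
Solve for w:
  Using separation of variables w = X(s)T(τ):
  Eigenfunctions: sin(ns), n = 1, 2, 3, ...
  General solution: w(s, τ) = Σ [A_n cos(2n τ) + B_n sin(2n τ)] sin(ns)
  From w(s,0) = sin(s): A_1=1. From w_τ(s,0) = 0: all B_n = 0.
Hence w(s,τ) = sin(s)cos(2τ).
Transform back: u(s,τ) = exp(2τ)w(s,τ).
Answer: u(s, τ) = exp(2τ)sin(s)cos(2τ)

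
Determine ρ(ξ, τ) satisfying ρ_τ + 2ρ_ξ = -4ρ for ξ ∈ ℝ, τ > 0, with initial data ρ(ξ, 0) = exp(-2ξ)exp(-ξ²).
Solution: Substitute ρ = exp(-2ξ)u.
Then ρ_ξ = exp(-2ξ)(u_ξ - 2u), ρ_τ = exp(-2ξ)u_τ; substituting and dividing by exp(-2ξ), the lower-order terms cancel: u_τ + 2u_ξ = 0 (standard advection equation).
Data for u: u(ξ,0) = exp(2ξ)ρ(ξ,0) = exp(-ξ²).
By characteristics (dξ/dτ = 2), u(ξ,τ) = f(ξ - 2τ) with f = u(·, 0).
So u(ξ,τ) = exp(-(ξ - 2τ)²), and ρ(ξ,τ) = exp(-2ξ)u(ξ,τ).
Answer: ρ(ξ, τ) = exp(-2ξ)exp(-(ξ - 2τ)²)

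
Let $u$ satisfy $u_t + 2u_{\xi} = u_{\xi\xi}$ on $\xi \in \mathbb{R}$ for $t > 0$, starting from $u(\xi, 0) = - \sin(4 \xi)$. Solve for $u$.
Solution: Change to a moving frame: let $\eta = \xi - 2t$, $\sigma = t$ and write $u(\xi,t) = w(\eta,\sigma)$.
By the chain rule $u_t = w_{\sigma} - 2w_{\eta}$, $u_{\xi} = w_{\eta}$, $u_{\xi\xi} = w_{\eta\eta}$.
Then $u_t + 2u_{\xi} = w_{\sigma}$: the advection term cancels and the PDE becomes the heat equation $w_{\sigma} = w_{\eta\eta}$ on $\eta \in \mathbb{R}$.
Initial data: $w(\eta,0) = u(\eta,0) = - \sin(4 \eta)$.
On $\eta \in \mathbb{R}$ each mode satisfies $(\sin(n\eta))'' = -n^2 \sin(n\eta)$, so $e^{-n^2\sigma} \sin(n\eta)$ solves the heat equation; by superposition $w(\eta,\sigma) = \sum c_n e^{-n^2\sigma} \sin(n\eta)$.
Reading off the coefficients: $c_4=-1$, so $w(\eta,\sigma) = - e^{-16 \sigma} \sin(4 \eta)$.
Substituting back $\eta = \xi - 2t$, $\sigma = t$: $u(\xi,t) = w(\xi - 2t, t)$.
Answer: $u(\xi, t) = - e^{-16 t} \sin(4 \xi - 8 t)$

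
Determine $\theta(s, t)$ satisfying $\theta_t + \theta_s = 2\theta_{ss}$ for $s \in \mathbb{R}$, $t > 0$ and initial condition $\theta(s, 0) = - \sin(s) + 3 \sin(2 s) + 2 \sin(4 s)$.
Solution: Moving frame: $\eta = s - t$, $\sigma = t$, $\theta = u(\eta,\sigma)$, so $\theta_t = u_{\sigma} - u_{\eta}$ and $\theta_{ss} = u_{\eta\eta}$.
Hence $\theta_t + \theta_s = u_{\sigma}$ and the PDE becomes the heat equation $u_{\sigma} = 2u_{\eta\eta}$ on $\eta \in \mathbb{R}$.
Initial data: $u(\eta,0) = \theta(\eta,0) = - \sin(\eta) + 3 \sin(2 \eta) + 2 \sin(4 \eta)$. Each mode $\sin(n\eta)$ decays as $e^{-2n^2\sigma}$ on $\mathbb{R}$, so $u(\eta,\sigma) = \sum c_n e^{-2n^2\sigma} \sin(n\eta)$ with $c_1=-1, c_2=3, c_4=2$: $u(\eta,\sigma) = - e^{-2 \sigma} \sin(\eta) + 3 e^{-8 \sigma} \sin(2 \eta) + 2 e^{-32 \sigma} \sin(4 \eta)$.
Substituting back: $\theta(s,t) = u(s - t, t)$.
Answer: $\theta(s, t) = - e^{-2 t} \sin(s - t) + 3 e^{-8 t} \sin(2 s - 2 t) + 2 e^{-32 t} \sin(4 s - 4 t)$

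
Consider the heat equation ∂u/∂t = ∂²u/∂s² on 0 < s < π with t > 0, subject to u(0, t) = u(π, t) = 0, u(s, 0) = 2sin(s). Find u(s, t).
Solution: Using separation of variables u = X(s)T(t):
Eigenfunctions: sin(ns), n = 1, 2, 3, ...
General solution: u(s, t) = Σ c_n sin(ns) exp(-n² t)
Matching u(s,0) = 2sin(s) term by term: c_1=2.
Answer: u(s, t) = 2exp(-t)sin(s)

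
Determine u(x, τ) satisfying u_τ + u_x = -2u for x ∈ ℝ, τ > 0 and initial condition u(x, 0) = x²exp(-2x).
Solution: Substitute u = exp(-2x)w.
Then u_x = exp(-2x)(w_x - 2w), u_τ = exp(-2x)w_τ; substituting and dividing by exp(-2x), the lower-order terms cancel: w_τ + w_x = 0 (standard advection equation).
Data for w: w(x,0) = exp(2x)u(x,0) = x².
By characteristics (dx/dτ = 1), w(x,τ) = f(x - τ) with f = w(·, 0).
So w(x,τ) = x² - 2xτ + τ², and u(x,τ) = exp(-2x)w(x,τ).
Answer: u(x, τ) = x²exp(-2x) - 2xτexp(-2x) + τ²exp(-2x)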